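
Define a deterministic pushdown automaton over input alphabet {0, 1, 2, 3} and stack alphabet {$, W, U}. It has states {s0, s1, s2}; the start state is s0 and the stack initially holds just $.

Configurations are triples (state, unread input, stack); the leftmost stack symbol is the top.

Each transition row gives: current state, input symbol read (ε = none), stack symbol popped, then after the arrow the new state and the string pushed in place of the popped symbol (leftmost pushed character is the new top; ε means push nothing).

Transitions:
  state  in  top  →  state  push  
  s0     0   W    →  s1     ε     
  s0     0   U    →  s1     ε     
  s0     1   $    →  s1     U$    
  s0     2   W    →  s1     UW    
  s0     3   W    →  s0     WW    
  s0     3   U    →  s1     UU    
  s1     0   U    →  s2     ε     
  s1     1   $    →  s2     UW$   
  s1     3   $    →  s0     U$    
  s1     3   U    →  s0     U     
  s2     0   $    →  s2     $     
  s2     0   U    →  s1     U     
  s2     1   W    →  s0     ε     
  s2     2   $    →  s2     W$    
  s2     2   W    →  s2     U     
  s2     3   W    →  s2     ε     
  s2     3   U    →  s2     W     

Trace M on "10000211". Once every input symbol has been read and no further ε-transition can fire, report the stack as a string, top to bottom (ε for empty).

(s0, 10000211, $) ⊢ (s1, 0000211, U$) ⊢ (s2, 000211, $) ⊢ (s2, 00211, $) ⊢ (s2, 0211, $) ⊢ (s2, 211, $) ⊢ (s2, 11, W$) ⊢ (s0, 1, $) ⊢ (s1, ε, U$)
All input consumed in state s1 with stack U$.

U$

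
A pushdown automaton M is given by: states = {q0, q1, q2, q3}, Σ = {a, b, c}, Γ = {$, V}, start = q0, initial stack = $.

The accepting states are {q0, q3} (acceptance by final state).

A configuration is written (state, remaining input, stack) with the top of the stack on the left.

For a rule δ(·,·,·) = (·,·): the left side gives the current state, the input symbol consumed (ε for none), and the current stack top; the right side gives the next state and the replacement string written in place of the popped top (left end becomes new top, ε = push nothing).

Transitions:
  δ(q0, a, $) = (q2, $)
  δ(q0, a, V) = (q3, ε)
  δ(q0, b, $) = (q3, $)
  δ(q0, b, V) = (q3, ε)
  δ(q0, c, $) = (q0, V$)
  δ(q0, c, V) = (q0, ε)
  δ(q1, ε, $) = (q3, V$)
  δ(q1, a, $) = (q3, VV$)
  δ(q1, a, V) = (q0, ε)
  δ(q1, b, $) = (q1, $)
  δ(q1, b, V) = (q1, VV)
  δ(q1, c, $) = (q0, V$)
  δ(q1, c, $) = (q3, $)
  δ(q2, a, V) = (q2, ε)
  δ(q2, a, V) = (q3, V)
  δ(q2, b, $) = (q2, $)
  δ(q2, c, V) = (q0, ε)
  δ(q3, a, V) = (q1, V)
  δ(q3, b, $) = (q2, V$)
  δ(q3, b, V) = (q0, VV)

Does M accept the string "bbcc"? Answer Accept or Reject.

One accepting computation: (q0, bbcc, $) ⊢ (q3, bcc, $) ⊢ (q2, cc, V$) ⊢ (q0, c, $) ⊢ (q0, ε, V$)
All input consumed and state q0 ∈ F.

Accept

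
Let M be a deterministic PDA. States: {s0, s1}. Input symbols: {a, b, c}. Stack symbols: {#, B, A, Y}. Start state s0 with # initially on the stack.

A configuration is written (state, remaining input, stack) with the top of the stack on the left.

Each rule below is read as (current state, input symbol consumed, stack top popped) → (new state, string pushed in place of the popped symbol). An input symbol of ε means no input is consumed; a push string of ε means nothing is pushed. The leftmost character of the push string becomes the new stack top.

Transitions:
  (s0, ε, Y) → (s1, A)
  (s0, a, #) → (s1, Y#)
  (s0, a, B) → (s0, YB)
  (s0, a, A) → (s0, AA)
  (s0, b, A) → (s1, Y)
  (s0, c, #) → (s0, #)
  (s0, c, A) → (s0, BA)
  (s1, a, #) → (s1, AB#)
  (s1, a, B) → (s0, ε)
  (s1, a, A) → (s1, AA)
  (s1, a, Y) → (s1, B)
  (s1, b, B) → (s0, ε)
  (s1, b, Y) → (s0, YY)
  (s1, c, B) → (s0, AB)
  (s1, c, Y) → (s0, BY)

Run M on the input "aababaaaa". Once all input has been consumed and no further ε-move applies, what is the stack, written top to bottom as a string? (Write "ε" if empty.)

(s0, aababaaaa, #)
  read a, top #: go to s1, push Y# → (s1, ababaaaa, Y#)
  read a, top Y: go to s1, push B → (s1, babaaaa, B#)
  read b, top B: go to s0, push ε → (s0, abaaaa, #)
  read a, top #: go to s1, push Y# → (s1, baaaa, Y#)
  read b, top Y: go to s0, push YY → (s0, aaaa, YY#)
  ε-move, top Y: go to s1, push A → (s1, aaaa, AY#)
  read a, top A: go to s1, push AA → (s1, aaa, AAY#)
  read a, top A: go to s1, push AA → (s1, aa, AAAY#)
  read a, top A: go to s1, push AA → (s1, a, AAAAY#)
  read a, top A: go to s1, push AA → (s1, ε, AAAAAY#)
All input consumed in state s1 with stack AAAAAY#.

AAAAAY#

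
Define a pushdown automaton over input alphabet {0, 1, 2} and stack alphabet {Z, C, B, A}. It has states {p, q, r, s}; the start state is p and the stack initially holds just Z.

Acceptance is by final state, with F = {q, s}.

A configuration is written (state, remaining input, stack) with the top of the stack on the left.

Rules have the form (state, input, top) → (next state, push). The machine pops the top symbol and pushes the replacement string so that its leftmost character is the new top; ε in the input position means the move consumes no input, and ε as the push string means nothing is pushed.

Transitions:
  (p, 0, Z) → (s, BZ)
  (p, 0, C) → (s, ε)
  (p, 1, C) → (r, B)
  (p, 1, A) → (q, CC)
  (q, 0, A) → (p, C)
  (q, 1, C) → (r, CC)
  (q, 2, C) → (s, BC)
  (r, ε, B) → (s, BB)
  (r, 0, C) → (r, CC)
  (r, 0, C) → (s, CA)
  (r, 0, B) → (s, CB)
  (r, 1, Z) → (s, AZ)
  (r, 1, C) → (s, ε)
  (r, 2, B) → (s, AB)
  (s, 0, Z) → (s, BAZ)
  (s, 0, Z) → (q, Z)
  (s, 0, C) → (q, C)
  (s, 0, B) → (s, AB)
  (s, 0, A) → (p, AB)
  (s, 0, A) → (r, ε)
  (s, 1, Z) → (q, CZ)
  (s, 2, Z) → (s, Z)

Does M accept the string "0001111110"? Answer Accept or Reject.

No computation consumes all input and reaches a final state.

Reject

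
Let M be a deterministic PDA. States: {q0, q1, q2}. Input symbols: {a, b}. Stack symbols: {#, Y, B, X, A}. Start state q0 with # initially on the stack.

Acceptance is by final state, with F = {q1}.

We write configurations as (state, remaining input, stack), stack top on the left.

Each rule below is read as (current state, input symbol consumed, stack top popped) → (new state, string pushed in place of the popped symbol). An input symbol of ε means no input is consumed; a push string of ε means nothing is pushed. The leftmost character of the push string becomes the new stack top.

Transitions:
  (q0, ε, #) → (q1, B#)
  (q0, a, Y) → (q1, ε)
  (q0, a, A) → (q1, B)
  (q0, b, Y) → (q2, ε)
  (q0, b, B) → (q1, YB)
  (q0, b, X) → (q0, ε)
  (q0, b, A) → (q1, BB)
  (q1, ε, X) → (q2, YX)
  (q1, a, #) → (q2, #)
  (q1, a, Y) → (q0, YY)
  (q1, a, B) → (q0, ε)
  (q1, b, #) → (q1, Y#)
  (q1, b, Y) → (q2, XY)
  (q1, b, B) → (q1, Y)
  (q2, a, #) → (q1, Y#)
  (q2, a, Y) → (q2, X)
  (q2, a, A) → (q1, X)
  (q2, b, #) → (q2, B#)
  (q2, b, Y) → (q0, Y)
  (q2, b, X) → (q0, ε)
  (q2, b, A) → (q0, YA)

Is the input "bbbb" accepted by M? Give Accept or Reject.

Reject

(q0, bbbb, #)
  ε-move, top #: go to q1, push B# → (q1, bbbb, B#)
  read b, top B: go to q1, push Y → (q1, bbb, Y#)
  read b, top Y: go to q2, push XY → (q2, bb, XY#)
  read b, top X: go to q0, push ε → (q0, b, Y#)
  read b, top Y: go to q2, push ε → (q2, ε, #)
All input consumed; state q2 ∉ F and no further ε-move applies.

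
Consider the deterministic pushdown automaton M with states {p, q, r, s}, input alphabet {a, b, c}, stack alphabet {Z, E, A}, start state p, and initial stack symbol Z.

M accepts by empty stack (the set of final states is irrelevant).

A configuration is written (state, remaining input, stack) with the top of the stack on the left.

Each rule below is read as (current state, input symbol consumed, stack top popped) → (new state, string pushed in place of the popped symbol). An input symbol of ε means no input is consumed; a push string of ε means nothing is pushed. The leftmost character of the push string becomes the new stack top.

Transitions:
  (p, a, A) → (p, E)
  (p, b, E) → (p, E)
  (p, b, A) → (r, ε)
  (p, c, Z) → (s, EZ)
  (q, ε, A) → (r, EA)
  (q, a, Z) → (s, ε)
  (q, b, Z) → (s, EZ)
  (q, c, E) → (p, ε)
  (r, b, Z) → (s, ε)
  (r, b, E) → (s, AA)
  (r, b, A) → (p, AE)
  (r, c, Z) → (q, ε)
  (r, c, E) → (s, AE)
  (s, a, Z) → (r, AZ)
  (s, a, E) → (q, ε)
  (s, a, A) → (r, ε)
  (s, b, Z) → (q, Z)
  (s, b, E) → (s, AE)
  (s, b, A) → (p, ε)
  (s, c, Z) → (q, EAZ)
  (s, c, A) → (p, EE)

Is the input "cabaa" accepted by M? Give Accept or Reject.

(p, cabaa, Z) ⊢ (s, abaa, EZ) ⊢ (q, baa, Z) ⊢ (s, aa, EZ) ⊢ (q, a, Z) ⊢ (s, ε, ε)
All input consumed and the stack is empty.

Accept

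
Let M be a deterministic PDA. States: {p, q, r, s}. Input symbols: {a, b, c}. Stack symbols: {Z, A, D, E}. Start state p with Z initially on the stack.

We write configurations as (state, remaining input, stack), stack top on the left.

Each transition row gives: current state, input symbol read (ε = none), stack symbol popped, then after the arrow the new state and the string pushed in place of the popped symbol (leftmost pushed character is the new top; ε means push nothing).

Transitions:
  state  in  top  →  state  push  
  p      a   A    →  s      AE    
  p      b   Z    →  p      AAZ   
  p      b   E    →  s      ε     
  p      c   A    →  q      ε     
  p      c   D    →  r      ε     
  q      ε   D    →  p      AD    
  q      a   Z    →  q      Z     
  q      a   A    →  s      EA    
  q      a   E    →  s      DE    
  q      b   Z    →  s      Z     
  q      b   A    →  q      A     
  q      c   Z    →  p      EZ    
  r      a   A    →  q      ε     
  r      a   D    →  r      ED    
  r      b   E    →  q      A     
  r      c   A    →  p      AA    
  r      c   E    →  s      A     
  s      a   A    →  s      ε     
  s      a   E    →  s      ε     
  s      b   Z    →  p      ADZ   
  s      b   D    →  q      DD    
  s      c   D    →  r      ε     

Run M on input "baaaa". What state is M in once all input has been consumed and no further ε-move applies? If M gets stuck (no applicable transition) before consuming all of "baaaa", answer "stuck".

(p, baaaa, Z)
  read b, top Z: go to p, push AAZ → (p, aaaa, AAZ)
  read a, top A: go to s, push AE → (s, aaa, AEAZ)
  read a, top A: go to s, push ε → (s, aa, EAZ)
  read a, top E: go to s, push ε → (s, a, AZ)
  read a, top A: go to s, push ε → (s, ε, Z)
All input consumed; M is in state s.

s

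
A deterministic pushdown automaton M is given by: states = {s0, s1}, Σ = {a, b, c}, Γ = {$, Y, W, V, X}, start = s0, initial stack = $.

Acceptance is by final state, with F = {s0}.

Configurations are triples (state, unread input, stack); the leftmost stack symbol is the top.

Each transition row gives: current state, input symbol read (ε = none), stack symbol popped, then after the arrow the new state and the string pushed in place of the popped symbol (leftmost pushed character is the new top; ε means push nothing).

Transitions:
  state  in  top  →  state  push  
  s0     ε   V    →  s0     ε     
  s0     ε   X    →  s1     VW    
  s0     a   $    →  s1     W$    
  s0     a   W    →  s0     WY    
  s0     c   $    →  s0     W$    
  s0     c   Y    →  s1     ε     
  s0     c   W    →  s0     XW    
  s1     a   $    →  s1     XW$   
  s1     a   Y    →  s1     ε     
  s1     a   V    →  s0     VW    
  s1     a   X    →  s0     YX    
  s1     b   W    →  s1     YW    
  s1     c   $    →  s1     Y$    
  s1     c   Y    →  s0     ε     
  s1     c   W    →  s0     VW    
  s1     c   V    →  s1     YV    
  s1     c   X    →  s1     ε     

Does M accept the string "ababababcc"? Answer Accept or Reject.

Accept

(s0, ababababcc, $)
  read a, top $: go to s1, push W$ → (s1, babababcc, W$)
  read b, top W: go to s1, push YW → (s1, abababcc, YW$)
  read a, top Y: go to s1, push ε → (s1, bababcc, W$)
  read b, top W: go to s1, push YW → (s1, ababcc, YW$)
  read a, top Y: go to s1, push ε → (s1, babcc, W$)
  read b, top W: go to s1, push YW → (s1, abcc, YW$)
  read a, top Y: go to s1, push ε → (s1, bcc, W$)
  read b, top W: go to s1, push YW → (s1, cc, YW$)
  read c, top Y: go to s0, push ε → (s0, c, W$)
  read c, top W: go to s0, push XW → (s0, ε, XW$)
All input consumed; state s0 ∈ F.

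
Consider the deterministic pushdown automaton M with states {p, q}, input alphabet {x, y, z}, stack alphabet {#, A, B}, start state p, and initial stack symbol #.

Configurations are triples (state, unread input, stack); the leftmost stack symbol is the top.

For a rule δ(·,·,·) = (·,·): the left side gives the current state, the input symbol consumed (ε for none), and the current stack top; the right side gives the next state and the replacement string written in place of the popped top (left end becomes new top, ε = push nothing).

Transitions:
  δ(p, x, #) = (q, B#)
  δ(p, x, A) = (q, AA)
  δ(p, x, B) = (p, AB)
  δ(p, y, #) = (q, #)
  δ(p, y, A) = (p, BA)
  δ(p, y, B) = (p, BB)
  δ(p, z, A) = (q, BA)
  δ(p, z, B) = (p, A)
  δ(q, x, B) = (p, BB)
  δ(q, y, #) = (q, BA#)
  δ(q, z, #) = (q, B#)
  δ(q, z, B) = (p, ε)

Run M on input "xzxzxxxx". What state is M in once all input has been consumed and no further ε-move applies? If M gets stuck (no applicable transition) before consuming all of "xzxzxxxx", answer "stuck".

(p, xzxzxxxx, #)
  read x, top #: go to q, push B# → (q, zxzxxxx, B#)
  read z, top B: go to p, push ε → (p, xzxxxx, #)
  read x, top #: go to q, push B# → (q, zxxxx, B#)
  read z, top B: go to p, push ε → (p, xxxx, #)
  read x, top #: go to q, push B# → (q, xxx, B#)
  read x, top B: go to p, push BB → (p, xx, BB#)
  read x, top B: go to p, push AB → (p, x, ABB#)
  read x, top A: go to q, push AA → (q, ε, AABB#)
All input consumed; M is in state q.

q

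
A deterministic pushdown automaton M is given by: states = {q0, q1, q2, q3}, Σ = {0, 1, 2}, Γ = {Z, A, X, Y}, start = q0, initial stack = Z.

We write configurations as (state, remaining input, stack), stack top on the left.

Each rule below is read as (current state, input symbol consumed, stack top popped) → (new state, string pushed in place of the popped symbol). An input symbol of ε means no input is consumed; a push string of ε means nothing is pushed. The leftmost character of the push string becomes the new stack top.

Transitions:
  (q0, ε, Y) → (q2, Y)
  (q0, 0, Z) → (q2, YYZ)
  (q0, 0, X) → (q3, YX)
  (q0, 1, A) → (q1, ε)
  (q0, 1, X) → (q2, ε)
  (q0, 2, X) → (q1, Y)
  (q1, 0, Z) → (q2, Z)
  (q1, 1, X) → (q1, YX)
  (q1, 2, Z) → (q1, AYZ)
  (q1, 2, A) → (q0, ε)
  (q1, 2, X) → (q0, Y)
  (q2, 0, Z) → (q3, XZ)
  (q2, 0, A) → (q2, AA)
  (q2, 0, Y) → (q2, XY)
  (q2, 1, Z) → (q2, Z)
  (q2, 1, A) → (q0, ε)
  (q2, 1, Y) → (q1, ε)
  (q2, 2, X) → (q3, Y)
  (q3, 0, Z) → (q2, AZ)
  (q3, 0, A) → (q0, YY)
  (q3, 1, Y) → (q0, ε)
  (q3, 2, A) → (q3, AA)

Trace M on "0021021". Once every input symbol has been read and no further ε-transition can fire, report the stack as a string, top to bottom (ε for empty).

YYZ

(q0, 0021021, Z)
  read 0, top Z: go to q2, push YYZ → (q2, 021021, YYZ)
  read 0, top Y: go to q2, push XY → (q2, 21021, XYYZ)
  read 2, top X: go to q3, push Y → (q3, 1021, YYYZ)
  read 1, top Y: go to q0, push ε → (q0, 021, YYZ)
  ε-move, top Y: go to q2, push Y → (q2, 021, YYZ)
  read 0, top Y: go to q2, push XY → (q2, 21, XYYZ)
  read 2, top X: go to q3, push Y → (q3, 1, YYYZ)
  read 1, top Y: go to q0, push ε → (q0, ε, YYZ)
  ε-move, top Y: go to q2, push Y → (q2, ε, YYZ)
All input consumed in state q2 with stack YYZ.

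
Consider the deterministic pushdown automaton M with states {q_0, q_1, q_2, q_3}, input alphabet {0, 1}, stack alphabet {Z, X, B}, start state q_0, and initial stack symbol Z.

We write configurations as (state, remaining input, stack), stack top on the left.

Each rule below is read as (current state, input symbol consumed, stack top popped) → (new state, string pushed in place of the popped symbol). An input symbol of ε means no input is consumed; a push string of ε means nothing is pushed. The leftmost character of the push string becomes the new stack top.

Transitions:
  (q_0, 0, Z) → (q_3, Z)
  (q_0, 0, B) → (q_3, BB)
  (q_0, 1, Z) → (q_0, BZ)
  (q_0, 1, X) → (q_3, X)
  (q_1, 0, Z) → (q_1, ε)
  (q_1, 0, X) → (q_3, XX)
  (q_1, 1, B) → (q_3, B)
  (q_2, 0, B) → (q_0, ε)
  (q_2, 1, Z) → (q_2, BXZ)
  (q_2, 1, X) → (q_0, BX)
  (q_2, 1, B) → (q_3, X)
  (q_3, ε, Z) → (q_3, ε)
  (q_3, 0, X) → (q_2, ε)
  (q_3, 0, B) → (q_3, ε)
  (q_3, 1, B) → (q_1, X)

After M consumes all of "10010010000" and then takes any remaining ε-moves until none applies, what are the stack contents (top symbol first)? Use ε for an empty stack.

Z

(q_0, 10010010000, Z)
  read 1, top Z: go to q_0, push BZ → (q_0, 0010010000, BZ)
  read 0, top B: go to q_3, push BB → (q_3, 010010000, BBZ)
  read 0, top B: go to q_3, push ε → (q_3, 10010000, BZ)
  read 1, top B: go to q_1, push X → (q_1, 0010000, XZ)
  read 0, top X: go to q_3, push XX → (q_3, 010000, XXZ)
  read 0, top X: go to q_2, push ε → (q_2, 10000, XZ)
  read 1, top X: go to q_0, push BX → (q_0, 0000, BXZ)
  read 0, top B: go to q_3, push BB → (q_3, 000, BBXZ)
  read 0, top B: go to q_3, push ε → (q_3, 00, BXZ)
  read 0, top B: go to q_3, push ε → (q_3, 0, XZ)
  read 0, top X: go to q_2, push ε → (q_2, ε, Z)
All input consumed in state q_2 with stack Z.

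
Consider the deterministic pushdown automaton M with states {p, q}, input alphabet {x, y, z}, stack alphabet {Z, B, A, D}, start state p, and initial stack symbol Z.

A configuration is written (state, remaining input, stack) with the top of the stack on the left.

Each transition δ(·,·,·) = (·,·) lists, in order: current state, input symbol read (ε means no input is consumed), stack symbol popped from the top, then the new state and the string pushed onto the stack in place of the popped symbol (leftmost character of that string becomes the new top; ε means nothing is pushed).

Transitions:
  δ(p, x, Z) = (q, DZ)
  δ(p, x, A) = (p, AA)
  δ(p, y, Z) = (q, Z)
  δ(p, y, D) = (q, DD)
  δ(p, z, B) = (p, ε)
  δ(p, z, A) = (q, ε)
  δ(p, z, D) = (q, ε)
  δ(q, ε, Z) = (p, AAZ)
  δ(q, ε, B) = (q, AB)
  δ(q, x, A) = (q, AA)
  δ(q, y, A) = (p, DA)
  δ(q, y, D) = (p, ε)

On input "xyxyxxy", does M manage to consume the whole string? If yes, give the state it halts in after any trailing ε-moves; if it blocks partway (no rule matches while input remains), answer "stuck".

(p, xyxyxxy, Z)
  read x, top Z: go to q, push DZ → (q, yxyxxy, DZ)
  read y, top D: go to p, push ε → (p, xyxxy, Z)
  read x, top Z: go to q, push DZ → (q, yxxy, DZ)
  read y, top D: go to p, push ε → (p, xxy, Z)
  read x, top Z: go to q, push DZ → (q, xy, DZ)
No transition for (q, x, top D); M blocks with input xy remaining.

stuck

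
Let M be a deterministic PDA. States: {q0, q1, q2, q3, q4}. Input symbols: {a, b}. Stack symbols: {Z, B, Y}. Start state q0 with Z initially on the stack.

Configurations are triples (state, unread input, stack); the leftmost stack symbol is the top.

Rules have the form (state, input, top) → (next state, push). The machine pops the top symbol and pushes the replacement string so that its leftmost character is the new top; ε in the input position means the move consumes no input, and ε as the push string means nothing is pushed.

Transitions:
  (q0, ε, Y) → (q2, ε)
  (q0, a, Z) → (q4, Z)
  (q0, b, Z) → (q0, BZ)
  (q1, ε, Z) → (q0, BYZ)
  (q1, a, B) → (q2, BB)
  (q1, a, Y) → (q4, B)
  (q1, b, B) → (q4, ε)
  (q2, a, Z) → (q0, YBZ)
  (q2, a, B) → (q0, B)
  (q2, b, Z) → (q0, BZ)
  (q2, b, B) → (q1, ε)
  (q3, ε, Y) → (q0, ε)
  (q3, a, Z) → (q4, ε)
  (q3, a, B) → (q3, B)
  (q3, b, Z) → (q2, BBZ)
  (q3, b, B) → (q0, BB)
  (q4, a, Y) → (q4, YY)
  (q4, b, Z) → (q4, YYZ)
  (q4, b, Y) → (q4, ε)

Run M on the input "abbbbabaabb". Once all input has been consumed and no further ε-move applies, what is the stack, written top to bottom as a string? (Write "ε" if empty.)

(q0, abbbbabaabb, Z) ⊢ (q4, bbbbabaabb, Z) ⊢ (q4, bbbabaabb, YYZ) ⊢ (q4, bbabaabb, YZ) ⊢ (q4, babaabb, Z) ⊢ (q4, abaabb, YYZ) ⊢ (q4, baabb, YYYZ) ⊢ (q4, aabb, YYZ) ⊢ (q4, abb, YYYZ) ⊢ (q4, bb, YYYYZ) ⊢ (q4, b, YYYZ) ⊢ (q4, ε, YYZ)
All input consumed in state q4 with stack YYZ.

YYZ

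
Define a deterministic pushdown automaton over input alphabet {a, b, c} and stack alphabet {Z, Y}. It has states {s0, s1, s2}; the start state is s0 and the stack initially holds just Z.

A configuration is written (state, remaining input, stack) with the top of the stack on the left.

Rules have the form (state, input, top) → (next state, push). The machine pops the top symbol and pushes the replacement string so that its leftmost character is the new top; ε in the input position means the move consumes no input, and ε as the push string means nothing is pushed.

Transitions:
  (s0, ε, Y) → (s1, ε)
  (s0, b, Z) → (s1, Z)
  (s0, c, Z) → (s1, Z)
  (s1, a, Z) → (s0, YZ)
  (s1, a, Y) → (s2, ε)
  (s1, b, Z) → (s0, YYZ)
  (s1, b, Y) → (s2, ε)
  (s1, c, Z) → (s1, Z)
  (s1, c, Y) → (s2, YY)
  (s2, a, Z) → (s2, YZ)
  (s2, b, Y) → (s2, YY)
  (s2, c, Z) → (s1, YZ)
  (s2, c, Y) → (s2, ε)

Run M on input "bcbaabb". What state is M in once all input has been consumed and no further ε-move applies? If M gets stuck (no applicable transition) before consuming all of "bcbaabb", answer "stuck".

s2

(s0, bcbaabb, Z)
  read b, top Z: go to s1, push Z → (s1, cbaabb, Z)
  read c, top Z: go to s1, push Z → (s1, baabb, Z)
  read b, top Z: go to s0, push YYZ → (s0, aabb, YYZ)
  ε-move, top Y: go to s1, push ε → (s1, aabb, YZ)
  read a, top Y: go to s2, push ε → (s2, abb, Z)
  read a, top Z: go to s2, push YZ → (s2, bb, YZ)
  read b, top Y: go to s2, push YY → (s2, b, YYZ)
  read b, top Y: go to s2, push YY → (s2, ε, YYYZ)
All input consumed; M is in state s2.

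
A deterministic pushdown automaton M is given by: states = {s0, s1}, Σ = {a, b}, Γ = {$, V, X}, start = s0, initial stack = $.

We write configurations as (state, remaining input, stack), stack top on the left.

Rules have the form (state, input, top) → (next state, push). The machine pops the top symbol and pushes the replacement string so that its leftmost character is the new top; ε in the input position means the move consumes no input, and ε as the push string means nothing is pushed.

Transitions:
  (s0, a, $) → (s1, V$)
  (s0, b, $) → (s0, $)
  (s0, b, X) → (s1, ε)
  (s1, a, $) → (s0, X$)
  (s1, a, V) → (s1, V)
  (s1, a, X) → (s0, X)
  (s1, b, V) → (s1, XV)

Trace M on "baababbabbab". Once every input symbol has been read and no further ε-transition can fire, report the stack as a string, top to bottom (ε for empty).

(s0, baababbabbab, $)
  read b, top $: go to s0, push $ → (s0, aababbabbab, $)
  read a, top $: go to s1, push V$ → (s1, ababbabbab, V$)
  read a, top V: go to s1, push V → (s1, babbabbab, V$)
  read b, top V: go to s1, push XV → (s1, abbabbab, XV$)
  read a, top X: go to s0, push X → (s0, bbabbab, XV$)
  read b, top X: go to s1, push ε → (s1, babbab, V$)
  read b, top V: go to s1, push XV → (s1, abbab, XV$)
  read a, top X: go to s0, push X → (s0, bbab, XV$)
  read b, top X: go to s1, push ε → (s1, bab, V$)
  read b, top V: go to s1, push XV → (s1, ab, XV$)
  read a, top X: go to s0, push X → (s0, b, XV$)
  read b, top X: go to s1, push ε → (s1, ε, V$)
All input consumed in state s1 with stack V$.

V$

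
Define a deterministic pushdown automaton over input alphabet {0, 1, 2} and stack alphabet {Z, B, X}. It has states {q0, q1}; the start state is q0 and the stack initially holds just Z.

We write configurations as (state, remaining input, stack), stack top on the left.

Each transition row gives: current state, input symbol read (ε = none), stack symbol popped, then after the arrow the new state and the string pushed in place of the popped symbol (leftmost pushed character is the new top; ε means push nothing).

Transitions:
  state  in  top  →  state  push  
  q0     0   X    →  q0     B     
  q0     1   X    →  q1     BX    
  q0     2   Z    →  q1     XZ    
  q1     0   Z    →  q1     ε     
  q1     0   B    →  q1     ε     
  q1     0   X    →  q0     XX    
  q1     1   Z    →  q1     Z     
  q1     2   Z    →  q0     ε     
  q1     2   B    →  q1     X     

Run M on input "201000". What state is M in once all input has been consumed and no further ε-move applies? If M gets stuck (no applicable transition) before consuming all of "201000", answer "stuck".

q0

(q0, 201000, Z)
  read 2, top Z: go to q1, push XZ → (q1, 01000, XZ)
  read 0, top X: go to q0, push XX → (q0, 1000, XXZ)
  read 1, top X: go to q1, push BX → (q1, 000, BXXZ)
  read 0, top B: go to q1, push ε → (q1, 00, XXZ)
  read 0, top X: go to q0, push XX → (q0, 0, XXXZ)
  read 0, top X: go to q0, push B → (q0, ε, BXXZ)
All input consumed; M is in state q0.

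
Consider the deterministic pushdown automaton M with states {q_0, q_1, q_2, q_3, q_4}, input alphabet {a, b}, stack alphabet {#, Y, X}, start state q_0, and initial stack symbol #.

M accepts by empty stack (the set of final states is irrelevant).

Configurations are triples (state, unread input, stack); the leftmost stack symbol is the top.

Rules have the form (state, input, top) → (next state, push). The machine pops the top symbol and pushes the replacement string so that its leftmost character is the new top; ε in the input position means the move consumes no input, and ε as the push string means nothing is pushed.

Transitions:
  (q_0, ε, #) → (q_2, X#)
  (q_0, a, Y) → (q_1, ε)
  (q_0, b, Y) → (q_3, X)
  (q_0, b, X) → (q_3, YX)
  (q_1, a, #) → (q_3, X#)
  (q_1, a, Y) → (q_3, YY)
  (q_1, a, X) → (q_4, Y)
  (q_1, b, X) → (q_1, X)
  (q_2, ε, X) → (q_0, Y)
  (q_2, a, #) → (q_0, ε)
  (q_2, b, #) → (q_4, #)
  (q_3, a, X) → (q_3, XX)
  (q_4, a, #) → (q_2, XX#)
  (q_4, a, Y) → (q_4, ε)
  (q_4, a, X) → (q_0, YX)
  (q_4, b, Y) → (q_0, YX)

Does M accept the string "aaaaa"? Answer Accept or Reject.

Reject

(q_0, aaaaa, #) ⊢ (q_2, aaaaa, X#) ⊢ (q_0, aaaaa, Y#) ⊢ (q_1, aaaa, #) ⊢ (q_3, aaa, X#) ⊢ (q_3, aa, XX#) ⊢ (q_3, a, XXX#) ⊢ (q_3, ε, XXXX#)
All input consumed; stack is XXXX#, not empty, and no further ε-move applies.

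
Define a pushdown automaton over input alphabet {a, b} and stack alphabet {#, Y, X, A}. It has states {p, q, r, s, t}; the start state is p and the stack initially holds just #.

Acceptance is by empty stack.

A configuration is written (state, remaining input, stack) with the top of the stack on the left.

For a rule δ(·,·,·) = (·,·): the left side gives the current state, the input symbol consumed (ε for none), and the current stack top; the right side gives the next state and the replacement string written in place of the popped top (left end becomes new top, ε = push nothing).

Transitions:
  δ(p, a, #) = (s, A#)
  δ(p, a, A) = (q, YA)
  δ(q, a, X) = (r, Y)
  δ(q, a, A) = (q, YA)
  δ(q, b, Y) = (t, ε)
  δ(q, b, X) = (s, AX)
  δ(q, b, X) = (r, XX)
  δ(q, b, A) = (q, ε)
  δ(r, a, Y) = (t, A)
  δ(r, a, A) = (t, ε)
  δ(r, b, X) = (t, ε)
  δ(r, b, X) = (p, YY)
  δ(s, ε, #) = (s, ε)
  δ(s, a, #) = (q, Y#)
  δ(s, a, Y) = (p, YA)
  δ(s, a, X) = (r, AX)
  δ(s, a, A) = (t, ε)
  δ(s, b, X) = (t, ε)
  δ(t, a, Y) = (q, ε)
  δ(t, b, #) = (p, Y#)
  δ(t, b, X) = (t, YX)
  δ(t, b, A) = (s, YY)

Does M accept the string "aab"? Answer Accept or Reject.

Reject

No computation consumes all input and empties the stack.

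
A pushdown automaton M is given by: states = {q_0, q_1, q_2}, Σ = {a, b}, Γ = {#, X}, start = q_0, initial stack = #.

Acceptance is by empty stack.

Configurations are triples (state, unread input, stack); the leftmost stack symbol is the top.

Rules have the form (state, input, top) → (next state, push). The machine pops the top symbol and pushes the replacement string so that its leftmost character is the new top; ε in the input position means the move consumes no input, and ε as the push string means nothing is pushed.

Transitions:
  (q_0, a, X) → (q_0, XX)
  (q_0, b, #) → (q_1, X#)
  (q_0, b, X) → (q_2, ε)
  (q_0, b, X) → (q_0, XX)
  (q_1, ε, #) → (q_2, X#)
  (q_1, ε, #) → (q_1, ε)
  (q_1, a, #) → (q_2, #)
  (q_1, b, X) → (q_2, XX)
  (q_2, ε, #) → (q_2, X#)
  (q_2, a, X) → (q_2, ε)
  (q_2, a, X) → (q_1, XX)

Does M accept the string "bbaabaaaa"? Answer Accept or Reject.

No computation consumes all input and empties the stack.

Reject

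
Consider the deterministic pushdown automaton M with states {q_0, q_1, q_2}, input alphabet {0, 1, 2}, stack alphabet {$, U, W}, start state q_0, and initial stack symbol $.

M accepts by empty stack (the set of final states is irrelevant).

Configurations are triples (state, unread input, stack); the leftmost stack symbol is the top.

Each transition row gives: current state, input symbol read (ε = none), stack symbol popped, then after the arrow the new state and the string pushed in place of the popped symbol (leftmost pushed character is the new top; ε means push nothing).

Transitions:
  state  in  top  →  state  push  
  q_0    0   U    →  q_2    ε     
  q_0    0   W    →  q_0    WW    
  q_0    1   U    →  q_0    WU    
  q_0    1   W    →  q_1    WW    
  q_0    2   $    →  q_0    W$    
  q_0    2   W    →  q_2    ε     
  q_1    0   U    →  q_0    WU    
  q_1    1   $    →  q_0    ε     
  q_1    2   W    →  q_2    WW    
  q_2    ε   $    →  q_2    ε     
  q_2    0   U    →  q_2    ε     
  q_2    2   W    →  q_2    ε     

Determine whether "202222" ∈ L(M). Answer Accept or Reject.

Reject

(q_0, 202222, $)
  read 2, top $: go to q_0, push W$ → (q_0, 02222, W$)
  read 0, top W: go to q_0, push WW → (q_0, 2222, WW$)
  read 2, top W: go to q_2, push ε → (q_2, 222, W$)
  read 2, top W: go to q_2, push ε → (q_2, 22, $)
  ε-move, top $: go to q_2, push ε → (q_2, 22, ε)
No transition applies at (q_2, 22, ε); input not fully consumed.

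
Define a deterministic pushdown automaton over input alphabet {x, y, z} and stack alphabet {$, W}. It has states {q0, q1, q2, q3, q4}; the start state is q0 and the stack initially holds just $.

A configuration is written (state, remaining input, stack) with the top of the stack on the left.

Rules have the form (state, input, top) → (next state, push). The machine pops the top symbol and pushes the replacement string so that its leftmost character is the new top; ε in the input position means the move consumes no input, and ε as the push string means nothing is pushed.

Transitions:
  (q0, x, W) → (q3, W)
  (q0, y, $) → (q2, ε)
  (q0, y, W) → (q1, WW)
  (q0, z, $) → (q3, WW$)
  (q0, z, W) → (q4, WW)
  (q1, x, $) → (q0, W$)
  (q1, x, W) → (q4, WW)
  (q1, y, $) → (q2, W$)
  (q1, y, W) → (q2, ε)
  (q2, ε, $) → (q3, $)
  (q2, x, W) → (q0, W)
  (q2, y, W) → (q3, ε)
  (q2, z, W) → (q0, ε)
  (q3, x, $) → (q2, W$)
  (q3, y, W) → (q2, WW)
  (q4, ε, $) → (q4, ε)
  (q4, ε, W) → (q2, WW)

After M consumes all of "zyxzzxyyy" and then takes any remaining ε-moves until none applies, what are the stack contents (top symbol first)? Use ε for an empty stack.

WWWWW$

(q0, zyxzzxyyy, $)
  read z, top $: go to q3, push WW$ → (q3, yxzzxyyy, WW$)
  read y, top W: go to q2, push WW → (q2, xzzxyyy, WWW$)
  read x, top W: go to q0, push W → (q0, zzxyyy, WWW$)
  read z, top W: go to q4, push WW → (q4, zxyyy, WWWW$)
  ε-move, top W: go to q2, push WW → (q2, zxyyy, WWWWW$)
  read z, top W: go to q0, push ε → (q0, xyyy, WWWW$)
  read x, top W: go to q3, push W → (q3, yyy, WWWW$)
  read y, top W: go to q2, push WW → (q2, yy, WWWWW$)
  read y, top W: go to q3, push ε → (q3, y, WWWW$)
  read y, top W: go to q2, push WW → (q2, ε, WWWWW$)
All input consumed in state q2 with stack WWWWW$.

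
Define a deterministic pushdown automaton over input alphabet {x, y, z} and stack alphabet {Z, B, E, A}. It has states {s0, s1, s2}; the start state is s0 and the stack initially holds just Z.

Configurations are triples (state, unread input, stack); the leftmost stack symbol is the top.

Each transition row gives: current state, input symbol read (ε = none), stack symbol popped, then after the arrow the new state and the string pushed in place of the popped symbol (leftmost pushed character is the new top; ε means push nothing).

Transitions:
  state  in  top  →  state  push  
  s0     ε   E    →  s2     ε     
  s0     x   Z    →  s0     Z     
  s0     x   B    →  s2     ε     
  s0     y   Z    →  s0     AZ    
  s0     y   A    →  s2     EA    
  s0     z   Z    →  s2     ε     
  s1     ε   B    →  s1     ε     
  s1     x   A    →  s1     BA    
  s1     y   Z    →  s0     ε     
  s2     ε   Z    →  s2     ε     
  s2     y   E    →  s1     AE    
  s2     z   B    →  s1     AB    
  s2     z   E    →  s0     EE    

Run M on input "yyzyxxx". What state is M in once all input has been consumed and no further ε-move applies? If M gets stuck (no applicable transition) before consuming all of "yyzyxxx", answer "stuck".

s1

(s0, yyzyxxx, Z) ⊢ (s0, yzyxxx, AZ) ⊢ (s2, zyxxx, EAZ) ⊢ (s0, yxxx, EEAZ) ⊢ (s2, yxxx, EAZ) ⊢ (s1, xxx, AEAZ) ⊢ (s1, xx, BAEAZ) ⊢ (s1, xx, AEAZ) ⊢ (s1, x, BAEAZ) ⊢ (s1, x, AEAZ) ⊢ (s1, ε, BAEAZ) ⊢ (s1, ε, AEAZ)
All input consumed; M is in state s1.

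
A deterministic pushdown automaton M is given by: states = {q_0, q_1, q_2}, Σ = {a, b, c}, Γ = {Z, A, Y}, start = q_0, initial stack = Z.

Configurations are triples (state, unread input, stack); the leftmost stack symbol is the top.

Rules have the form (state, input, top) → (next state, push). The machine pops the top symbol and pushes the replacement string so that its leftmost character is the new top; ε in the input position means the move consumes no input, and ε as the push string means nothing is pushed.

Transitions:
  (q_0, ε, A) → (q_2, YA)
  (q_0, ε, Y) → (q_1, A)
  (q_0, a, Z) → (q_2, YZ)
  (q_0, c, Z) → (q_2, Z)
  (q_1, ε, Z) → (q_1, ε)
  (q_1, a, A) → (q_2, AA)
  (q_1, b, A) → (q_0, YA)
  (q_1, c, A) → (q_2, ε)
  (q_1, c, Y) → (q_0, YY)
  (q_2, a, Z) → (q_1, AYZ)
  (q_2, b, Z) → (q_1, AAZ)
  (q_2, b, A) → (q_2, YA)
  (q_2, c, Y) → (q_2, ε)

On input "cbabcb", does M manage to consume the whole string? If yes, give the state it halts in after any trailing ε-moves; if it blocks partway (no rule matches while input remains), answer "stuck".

(q_0, cbabcb, Z) ⊢ (q_2, babcb, Z) ⊢ (q_1, abcb, AAZ) ⊢ (q_2, bcb, AAAZ) ⊢ (q_2, cb, YAAAZ) ⊢ (q_2, b, AAAZ) ⊢ (q_2, ε, YAAAZ)
All input consumed; M is in state q_2.

q_2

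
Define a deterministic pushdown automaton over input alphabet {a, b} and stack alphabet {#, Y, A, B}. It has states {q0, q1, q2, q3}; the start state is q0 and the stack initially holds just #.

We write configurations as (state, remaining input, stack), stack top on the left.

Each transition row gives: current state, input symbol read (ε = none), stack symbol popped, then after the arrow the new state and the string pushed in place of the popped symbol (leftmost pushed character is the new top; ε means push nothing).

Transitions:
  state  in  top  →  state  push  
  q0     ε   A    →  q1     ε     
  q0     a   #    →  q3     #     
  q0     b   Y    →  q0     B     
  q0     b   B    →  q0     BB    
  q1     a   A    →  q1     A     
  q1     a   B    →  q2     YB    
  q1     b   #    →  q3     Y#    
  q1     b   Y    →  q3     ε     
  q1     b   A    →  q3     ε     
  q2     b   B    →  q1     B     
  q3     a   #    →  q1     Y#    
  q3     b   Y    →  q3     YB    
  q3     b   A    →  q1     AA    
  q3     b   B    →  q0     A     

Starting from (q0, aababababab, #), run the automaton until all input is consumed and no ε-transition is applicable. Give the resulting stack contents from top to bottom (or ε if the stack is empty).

#

(q0, aababababab, #) ⊢ (q3, ababababab, #) ⊢ (q1, babababab, Y#) ⊢ (q3, abababab, #) ⊢ (q1, bababab, Y#) ⊢ (q3, ababab, #) ⊢ (q1, babab, Y#) ⊢ (q3, abab, #) ⊢ (q1, bab, Y#) ⊢ (q3, ab, #) ⊢ (q1, b, Y#) ⊢ (q3, ε, #)
All input consumed in state q3 with stack #.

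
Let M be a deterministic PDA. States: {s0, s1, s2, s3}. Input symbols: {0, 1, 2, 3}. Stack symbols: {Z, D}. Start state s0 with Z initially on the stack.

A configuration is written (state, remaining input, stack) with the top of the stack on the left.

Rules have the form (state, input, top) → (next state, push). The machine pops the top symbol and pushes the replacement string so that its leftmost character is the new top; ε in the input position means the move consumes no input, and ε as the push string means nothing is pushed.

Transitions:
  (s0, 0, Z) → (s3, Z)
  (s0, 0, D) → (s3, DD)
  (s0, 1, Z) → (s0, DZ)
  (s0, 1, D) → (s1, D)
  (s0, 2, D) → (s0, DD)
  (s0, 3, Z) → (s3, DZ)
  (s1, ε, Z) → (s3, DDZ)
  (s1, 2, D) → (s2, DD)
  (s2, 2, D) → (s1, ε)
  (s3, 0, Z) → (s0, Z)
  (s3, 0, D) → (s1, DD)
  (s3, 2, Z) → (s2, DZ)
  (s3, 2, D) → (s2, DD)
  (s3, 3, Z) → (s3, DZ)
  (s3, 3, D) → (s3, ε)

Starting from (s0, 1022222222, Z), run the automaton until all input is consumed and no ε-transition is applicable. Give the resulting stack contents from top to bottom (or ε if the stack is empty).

DDZ

(s0, 1022222222, Z)
  read 1, top Z: go to s0, push DZ → (s0, 022222222, DZ)
  read 0, top D: go to s3, push DD → (s3, 22222222, DDZ)
  read 2, top D: go to s2, push DD → (s2, 2222222, DDDZ)
  read 2, top D: go to s1, push ε → (s1, 222222, DDZ)
  read 2, top D: go to s2, push DD → (s2, 22222, DDDZ)
  read 2, top D: go to s1, push ε → (s1, 2222, DDZ)
  read 2, top D: go to s2, push DD → (s2, 222, DDDZ)
  read 2, top D: go to s1, push ε → (s1, 22, DDZ)
  read 2, top D: go to s2, push DD → (s2, 2, DDDZ)
  read 2, top D: go to s1, push ε → (s1, ε, DDZ)
All input consumed in state s1 with stack DDZ.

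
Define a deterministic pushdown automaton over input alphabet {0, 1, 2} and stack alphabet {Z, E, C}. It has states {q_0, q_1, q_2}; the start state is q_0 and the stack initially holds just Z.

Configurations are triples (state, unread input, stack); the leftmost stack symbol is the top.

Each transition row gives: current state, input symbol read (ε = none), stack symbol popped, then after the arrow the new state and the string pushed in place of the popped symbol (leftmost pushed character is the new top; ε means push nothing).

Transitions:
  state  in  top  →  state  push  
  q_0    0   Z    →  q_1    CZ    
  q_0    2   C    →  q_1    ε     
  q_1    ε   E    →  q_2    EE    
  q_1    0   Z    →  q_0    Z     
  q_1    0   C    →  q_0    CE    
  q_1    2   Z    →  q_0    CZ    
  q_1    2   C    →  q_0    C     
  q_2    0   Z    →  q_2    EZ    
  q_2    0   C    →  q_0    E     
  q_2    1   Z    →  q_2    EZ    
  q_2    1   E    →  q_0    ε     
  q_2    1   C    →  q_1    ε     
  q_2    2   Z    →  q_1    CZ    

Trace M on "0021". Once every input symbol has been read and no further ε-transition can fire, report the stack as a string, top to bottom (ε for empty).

EZ

(q_0, 0021, Z)
  read 0, top Z: go to q_1, push CZ → (q_1, 021, CZ)
  read 0, top C: go to q_0, push CE → (q_0, 21, CEZ)
  read 2, top C: go to q_1, push ε → (q_1, 1, EZ)
  ε-move, top E: go to q_2, push EE → (q_2, 1, EEZ)
  read 1, top E: go to q_0, push ε → (q_0, ε, EZ)
All input consumed in state q_0 with stack EZ.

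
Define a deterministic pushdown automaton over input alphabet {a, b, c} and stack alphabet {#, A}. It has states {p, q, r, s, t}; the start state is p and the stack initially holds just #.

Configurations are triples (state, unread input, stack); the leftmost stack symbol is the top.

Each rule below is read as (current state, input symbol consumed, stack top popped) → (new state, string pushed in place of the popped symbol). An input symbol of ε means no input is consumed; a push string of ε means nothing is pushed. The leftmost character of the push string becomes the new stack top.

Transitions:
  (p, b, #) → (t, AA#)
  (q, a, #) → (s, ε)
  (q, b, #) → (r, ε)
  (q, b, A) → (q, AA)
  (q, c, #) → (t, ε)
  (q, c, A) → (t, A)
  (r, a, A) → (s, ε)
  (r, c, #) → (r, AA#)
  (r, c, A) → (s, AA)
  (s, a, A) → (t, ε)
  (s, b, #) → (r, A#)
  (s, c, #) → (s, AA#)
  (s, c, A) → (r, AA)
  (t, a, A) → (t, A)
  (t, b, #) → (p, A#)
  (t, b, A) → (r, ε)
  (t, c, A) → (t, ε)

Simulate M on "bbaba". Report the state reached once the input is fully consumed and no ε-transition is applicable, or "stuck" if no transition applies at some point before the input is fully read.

s

(p, bbaba, #)
  read b, top #: go to t, push AA# → (t, baba, AA#)
  read b, top A: go to r, push ε → (r, aba, A#)
  read a, top A: go to s, push ε → (s, ba, #)
  read b, top #: go to r, push A# → (r, a, A#)
  read a, top A: go to s, push ε → (s, ε, #)
All input consumed; M is in state s.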